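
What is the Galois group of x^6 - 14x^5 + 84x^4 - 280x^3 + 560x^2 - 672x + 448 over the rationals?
C_6 (also written C6)

The polynomial f is an irreducible sextic over Q, so G = Gal(f/Q) is one of the 16 transitive subgroups 6T1, ..., 6T16 of S_6. The discriminant of f is -18046378835968, which is not a perfect square, so G is not contained in A_6. The transitive groups of degree 6 not contained in A_6 are: C_6 (6T1, order 6), S_3 (6T2, order 6), D_6 (6T3, order 12), C_3 x S_3 (6T5, order 18), A_4 x C_2 (6T6, order 24), S_4 (6T8, order 24), S_3 x S_3 (6T9, order 36), S_4 x C_2 (6T11, order 48), (S_3 x S_3) : C_2 (6T13, order 72), PGL(2,5) (6T14, order 120), S_6 (6T16, order 720). By Dedekind's theorem, for a prime p not dividing disc(f) the degrees of the irreducible factors of f mod p form the cycle type of an element of G. Factoring f modulo the 37 such primes p <= 167 (skipping 2, 7, which divide the discriminant), each new pattern first appears at: mod 3: f = (x^6 + x^5 + 2x^3 + 2x^2 + 1), pattern 6; mod 11: f = (x^3 + 2x^2 + 4x + 6)(x^3 + 6x^2 + 2x + 5), pattern 3+3; mod 13: f = (x^2 + 3x + 7)(x^2 + 10x + 6)(x^2 + 12x + 2), pattern 2+2+2; mod 29: f = (x + 1)(x + 9)(x + 12)(x + 15)(x + 17)(x + 19), pattern 1+1+1+1+1+1. No other pattern occurs in this range, so the set of observed cycle types is {6, 3+3, 2+2+2, 1+1+1+1+1+1}. The candidates containing elements of all these cycle types are C_6 (6T1) of order 6, D_6 (6T3) of order 12, C_3 x S_3 (6T5) of order 18, A_4 x C_2 (6T6) of order 24, S_3 x S_3 (6T9) of order 36, S_4 x C_2 (6T11) of order 48, (S_3 x S_3) : C_2 (6T13) of order 72, PGL(2,5) (6T14) of order 120, S_6 (6T16) of order 720; the others are excluded. The observed types are precisely the cycle types that occur in C_6 (6T1). Each of the other remaining candidates has further cycle types, and by the Chebotarev density theorem the matching factorization patterns would occur for a proportion of primes equal to their share of the group: D_6 (6T3) additionally contains elements of type 2+2+1+1 (3 of its 12 elements, about 25% of primes); C_3 x S_3 (6T5) additionally contains elements of type 3+1+1+1 (4 of its 18 elements, about 22% of primes); A_4 x C_2 (6T6) additionally contains elements of type 2+2+1+1, 2+1+1+1+1 (6 of its 24 elements, about 25% of primes); S_3 x S_3 (6T9) additionally contains elements of type 3+1+1+1, 2+2+1+1 (13 of its 36 elements, about 36% of primes); S_4 x C_2 (6T11) additionally contains elements of type 4+2, 4+1+1, 2+2+1+1, 2+1+1+1+1 (24 of its 48 elements, about 50% of primes); (S_3 x S_3) : C_2 (6T13) additionally contains elements of type 4+2, 3+2+1, 3+1+1+1, 2+2+1+1, 2+1+1+1+1 (49 of its 72 elements, about 68% of primes); PGL(2,5) (6T14) additionally contains elements of type 5+1, 4+1+1, 2+2+1+1 (69 of its 120 elements, about 58% of primes); S_6 (6T16) additionally contains elements of type 5+1, 4+2, 4+1+1, 3+2+1, 3+1+1+1, 2+2+1+1, 2+1+1+1+1 (544 of its 720 elements, about 76% of primes). None of the 37 primes tested shows any such pattern (for each of these groups the chance of that is below 10^-4), which rules them out. Hence G = C_6 (6T1), of order 6.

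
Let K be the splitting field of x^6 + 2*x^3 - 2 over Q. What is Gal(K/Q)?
S_3 x S_3 (also written G36-)

The polynomial f is an irreducible sextic over Q, so G = Gal(f/Q) is one of the 16 transitive subgroups 6T1, ..., 6T16 of S_6. The discriminant of f is 5038848, which is not a perfect square, so G is not contained in A_6. The transitive groups of degree 6 not contained in A_6 are: C_6 (6T1, order 6), S_3 (6T2, order 6), D_6 (6T3, order 12), C_3 x S_3 (6T5, order 18), A_4 x C_2 (6T6, order 24), S_4 (6T8, order 24), S_3 x S_3 (6T9, order 36), S_4 x C_2 (6T11, order 48), (S_3 x S_3) : C_2 (6T13, order 72), PGL(2,5) (6T14, order 120), S_6 (6T16, order 720). By Dedekind's theorem, for a prime p not dividing disc(f) the degrees of the irreducible factors of f mod p form the cycle type of an element of G. Factoring f modulo the 23 such primes p <= 97 (skipping 2, 3, which divide the discriminant), each new pattern first appears at: mod 5: f = (x^6 + 2x^3 + 3), pattern 6; mod 11: f = (x + 6)(x + 8)(x^2 + 3x + 9)(x^2 + 5x + 3), pattern 2+2+1+1; mod 13: f = (x + 7)(x + 8)(x + 11)(x^3 + 10), pattern 3+1+1+1; mod 31: f = (x^2 + 17x + 27)(x^2 + 22x + 11)(x^2 + 23x + 24), pattern 2+2+2; mod 97: f = (x^3 + 11)(x^3 + 88), pattern 3+3. No other pattern occurs in this range, so the set of observed cycle types is {6, 2+2+1+1, 3+1+1+1, 2+2+2, 3+3}. The candidates containing elements of all these cycle types are S_3 x S_3 (6T9) of order 36, (S_3 x S_3) : C_2 (6T13) of order 72, S_6 (6T16) of order 720; the others are excluded. The observed types are precisely the cycle types that occur in S_3 x S_3 (6T9) (apart from the identity). Each of the other remaining candidates has further cycle types, and by the Chebotarev density theorem the matching factorization patterns would occur for a proportion of primes equal to their share of the group: (S_3 x S_3) : C_2 (6T13) additionally contains elements of type 4+2, 3+2+1, 2+1+1+1+1 (36 of its 72 elements, about 50% of primes); S_6 (6T16) additionally contains elements of type 5+1, 4+2, 4+1+1, 3+2+1, 2+1+1+1+1 (459 of its 720 elements, about 64% of primes). None of the 23 primes tested shows any such pattern (for each of these groups the chance of that is below 10^-4), which rules them out. Hence G = S_3 x S_3 (6T9), of order 36.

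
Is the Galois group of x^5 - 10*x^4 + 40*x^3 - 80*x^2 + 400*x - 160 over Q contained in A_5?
Yes

The polynomial is irreducible of degree 5 over Q. Its discriminant is 1073741824000000 = 32768000^2, a perfect square. A Galois group lies in the alternating group exactly when the discriminant is a square in Q, so the Galois group (A_5) is contained in A_5.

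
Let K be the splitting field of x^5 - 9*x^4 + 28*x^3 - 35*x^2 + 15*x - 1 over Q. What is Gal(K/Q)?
C_5, the cyclic group of order 5

The polynomial f is an irreducible quintic over Q, so G = Gal(f/Q) is a transitive subgroup of S_5: one of C_5 (5T1, order 5), D_5 (5T2, order 10), F_20 (5T3, order 20), A_5 (5T4, order 60) or S_5 (5T5, order 120). The discriminant of f is 14641 = 121^2, a perfect square, so G is contained in A_5. The transitive groups of degree 5 contained in A_5 are: C_5 (5T1, order 5), D_5 (5T2, order 10), A_5 (5T4, order 60). By Dedekind's theorem, for a prime p not dividing disc(f) the degrees of the irreducible factors of f mod p form the cycle type of an element of G. Factoring f modulo the 14 such primes p <= 47 (skipping 11, which divides the discriminant), each new pattern first appears at: mod 2: f = (x^5 + x^4 + x^2 + x + 1), pattern 5; mod 23: f = (x + 7)(x + 10)(x + 11)(x + 15)(x + 17), pattern 1+1+1+1+1. No other pattern occurs in this range, so the set of observed cycle types is {5, 1+1+1+1+1}. The candidates containing elements of all these cycle types are C_5 (5T1) of order 5, D_5 (5T2) of order 10, A_5 (5T4) of order 60; the others are excluded. The observed types are precisely the cycle types that occur in C_5 (5T1). Each of the other remaining candidates has further cycle types, and by the Chebotarev density theorem the matching factorization patterns would occur for a proportion of primes equal to their share of the group: D_5 (5T2) additionally contains elements of type 2+2+1 (5 of its 10 elements, about 50% of primes); A_5 (5T4) additionally contains elements of type 3+1+1, 2+2+1 (35 of its 60 elements, about 58% of primes). None of the 14 primes tested shows any such pattern (for each of these groups the chance of that is below 10^-4), which rules them out. Hence G = C_5 (5T1), of order 5.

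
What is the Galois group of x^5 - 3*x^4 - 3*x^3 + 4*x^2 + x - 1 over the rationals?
C_5 (order 5)

The polynomial f is an irreducible quintic over Q, so G = Gal(f/Q) is a transitive subgroup of S_5: one of C_5 (5T1, order 5), D_5 (5T2, order 10), F_20 (5T3, order 20), A_5 (5T4, order 60) or S_5 (5T5, order 120). The discriminant of f is 14641 = 121^2, a perfect square, so G is contained in A_5. The transitive groups of degree 5 contained in A_5 are: C_5 (5T1, order 5), D_5 (5T2, order 10), A_5 (5T4, order 60). By Dedekind's theorem, for a prime p not dividing disc(f) the degrees of the irreducible factors of f mod p form the cycle type of an element of G. Factoring f modulo the 14 such primes p <= 47 (skipping 11, which divides the discriminant), each new pattern first appears at: mod 2: f = (x^5 + x^4 + x^3 + x + 1), pattern 5; mod 23: f = (x + 4)(x + 5)(x + 6)(x + 7)(x + 21), pattern 1+1+1+1+1. No other pattern occurs in this range, so the set of observed cycle types is {5, 1+1+1+1+1}. The candidates containing elements of all these cycle types are C_5 (5T1) of order 5, D_5 (5T2) of order 10, A_5 (5T4) of order 60; the others are excluded. The observed types are precisely the cycle types that occur in C_5 (5T1). Each of the other remaining candidates has further cycle types, and by the Chebotarev density theorem the matching factorization patterns would occur for a proportion of primes equal to their share of the group: D_5 (5T2) additionally contains elements of type 2+2+1 (5 of its 10 elements, about 50% of primes); A_5 (5T4) additionally contains elements of type 3+1+1, 2+2+1 (35 of its 60 elements, about 58% of primes). None of the 14 primes tested shows any such pattern (for each of these groups the chance of that is below 10^-4), which rules them out. Hence G = C_5 (5T1), of order 5.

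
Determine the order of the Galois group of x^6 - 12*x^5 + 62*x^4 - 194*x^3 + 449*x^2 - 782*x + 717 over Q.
48

The degree of the splitting field over Q equals the order of the Galois group, so first determine the group. The polynomial f is an irreducible sextic over Q, so G = Gal(f/Q) is one of the 16 transitive subgroups 6T1, ..., 6T16 of S_6. The discriminant of f is -15635001708544, which is not a perfect square, so G is not contained in A_6. The transitive groups of degree 6 not contained in A_6 are: C_6 (6T1, order 6), S_3 (6T2, order 6), D_6 (6T3, order 12), C_3 x S_3 (6T5, order 18), A_4 x C_2 (6T6, order 24), S_4 (6T8, order 24), S_3 x S_3 (6T9, order 36), S_4 x C_2 (6T11, order 48), (S_3 x S_3) : C_2 (6T13, order 72), PGL(2,5) (6T14, order 120), S_6 (6T16, order 720). By Dedekind's theorem, for a prime p not dividing disc(f) the degrees of the irreducible factors of f mod p form the cycle type of an element of G. Factoring f modulo the 17 such primes p <= 67 (skipping 2, 31, which divide the discriminant), each new pattern first appears at: mod 3: f = (x)(x + 1)(x^4 + 2x^3 + x + 1), pattern 4+1+1; mod 5: f = (x^3 + x + 1)(x^3 + 3x^2 + x + 2), pattern 3+3; mod 7: f = (x^6 + 2x^5 + 6x^4 + 2x^3 + x^2 + 2x + 3), pattern 6; mod 11: f = (x^2 + 3)(x^2 + 3x + 9)(x^2 + 7x + 7), pattern 2+2+2; mod 13: f = (x^2 + 10x + 10)(x^4 + 4x^3 + 12x^2 + 10x + 8), pattern 4+2; mod 37: f = (x + 13)(x + 33)(x^2 + 26x + 34)(x^2 + 27x + 11), pattern 2+2+1+1; mod 47: f = (x + 3)(x + 13)(x + 14)(x + 33)(x^2 + 19x + 9), pattern 2+1+1+1+1. No other pattern occurs in this range, so the set of observed cycle types is {4+1+1, 3+3, 6, 2+2+2, 4+2, 2+2+1+1, 2+1+1+1+1}. The candidates containing elements of all these cycle types are S_4 x C_2 (6T11) of order 48, S_6 (6T16) of order 720; the others are excluded. The observed types are precisely the cycle types that occur in S_4 x C_2 (6T11) (apart from the identity). Each of the other remaining candidates has further cycle types, and by the Chebotarev density theorem the matching factorization patterns would occur for a proportion of primes equal to their share of the group: S_6 (6T16) additionally contains elements of type 5+1, 3+2+1, 3+1+1+1 (304 of its 720 elements, about 42% of primes). None of the 17 primes tested shows any such pattern (for each of these groups the chance of that is below 10^-4), which rules them out. Hence G = S_4 x C_2 (6T11), of order 48. The Galois group S_4 x C_2 (6T11) has order 48, so the splitting field has degree 48 over Q.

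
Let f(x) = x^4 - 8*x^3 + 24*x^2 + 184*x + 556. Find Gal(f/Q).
The polynomial is an irreducible quartic over Q and its discriminant is 176319369216 = 419904^2, a perfect square, so the Galois group is contained in A_4. The resolvent cubic y^3 - 24*y^2 - 3696*y - 16064 is irreducible over Q. An irreducible resolvent with square discriminant gives A_4.

A_4 (order 12)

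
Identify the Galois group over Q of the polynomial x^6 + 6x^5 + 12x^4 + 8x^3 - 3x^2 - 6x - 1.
The polynomial f is an irreducible sextic over Q, so G = Gal(f/Q) is one of the 16 transitive subgroups 6T1, ..., 6T16 of S_6. The discriminant of f is -419904, which is not a perfect square, so G is not contained in A_6. The transitive groups of degree 6 not contained in A_6 are: C_6 (6T1, order 6), S_3 (6T2, order 6), D_6 (6T3, order 12), C_3 x S_3 (6T5, order 18), A_4 x C_2 (6T6, order 24), S_4 (6T8, order 24), S_3 x S_3 (6T9, order 36), S_4 x C_2 (6T11, order 48), (S_3 x S_3) : C_2 (6T13, order 72), PGL(2,5) (6T14, order 120), S_6 (6T16, order 720). By Dedekind's theorem, for a prime p not dividing disc(f) the degrees of the irreducible factors of f mod p form the cycle type of an element of G. Factoring f modulo the 33 such primes p <= 149 (skipping 2, 3, which divide the discriminant), each new pattern first appears at: mod 5: f = (x^3 + 2x^2 + 1)(x^3 + 4x^2 + 4x + 4), pattern 3+3; mod 7: f = (x^6 + 6x^5 + 5x^4 + x^3 + 4x^2 + x + 6), pattern 6; mod 17: f = (x + 3)(x + 16)(x^2 + 2x + 7)(x^2 + 2x + 13), pattern 2+2+1+1; mod 19: f = (x + 7)(x + 8)(x + 13)(x + 14)(x^2 + 2x + 7), pattern 2+1+1+1+1; mod 71: f = (x^2 + 2x + 41)(x^2 + 2x + 46)(x^2 + 2x + 55), pattern 2+2+2. No other pattern occurs in this range, so the set of observed cycle types is {3+3, 6, 2+2+1+1, 2+1+1+1+1, 2+2+2}. The candidates containing elements of all these cycle types are A_4 x C_2 (6T6) of order 24, S_4 x C_2 (6T11) of order 48, (S_3 x S_3) : C_2 (6T13) of order 72, S_6 (6T16) of order 720; the others are excluded. The observed types are precisely the cycle types that occur in A_4 x C_2 (6T6) (apart from the identity). Each of the other remaining candidates has further cycle types, and by the Chebotarev density theorem the matching factorization patterns would occur for a proportion of primes equal to their share of the group: S_4 x C_2 (6T11) additionally contains elements of type 4+2, 4+1+1 (12 of its 48 elements, about 25% of primes); (S_3 x S_3) : C_2 (6T13) additionally contains elements of type 4+2, 3+2+1, 3+1+1+1 (34 of its 72 elements, about 47% of primes); S_6 (6T16) additionally contains elements of type 5+1, 4+2, 4+1+1, 3+2+1, 3+1+1+1 (484 of its 720 elements, about 67% of primes). None of the 33 primes tested shows any such pattern (for each of these groups the chance of that is below 10^-4), which rules them out. Hence G = A_4 x C_2 (6T6), of order 24.

A_4 x C_2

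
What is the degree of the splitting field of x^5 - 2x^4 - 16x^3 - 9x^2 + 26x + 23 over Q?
5

The degree of the splitting field over Q equals the order of the Galois group, so first determine the group. The polynomial f is an irreducible quintic over Q, so G = Gal(f/Q) is a transitive subgroup of S_5: one of C_5 (5T1, order 5), D_5 (5T2, order 10), F_20 (5T3, order 20), A_5 (5T4, order 60) or S_5 (5T5, order 120). The discriminant of f is 7745089 = 2783^2, a perfect square, so G is contained in A_5. The transitive groups of degree 5 contained in A_5 are: C_5 (5T1, order 5), D_5 (5T2, order 10), A_5 (5T4, order 60). By Dedekind's theorem, for a prime p not dividing disc(f) the degrees of the irreducible factors of f mod p form the cycle type of an element of G. Factoring f modulo the 14 such primes p <= 53 (skipping 11, 23, which divide the discriminant), each new pattern first appears at: mod 2: f = (x^5 + x^2 + 1), pattern 5; mod 43: f = (x + 9)(x + 20)(x + 31)(x + 32)(x + 35), pattern 1+1+1+1+1. No other pattern occurs in this range, so the set of observed cycle types is {5, 1+1+1+1+1}. The candidates containing elements of all these cycle types are C_5 (5T1) of order 5, D_5 (5T2) of order 10, A_5 (5T4) of order 60; the others are excluded. The observed types are precisely the cycle types that occur in C_5 (5T1). Each of the other remaining candidates has further cycle types, and by the Chebotarev density theorem the matching factorization patterns would occur for a proportion of primes equal to their share of the group: D_5 (5T2) additionally contains elements of type 2+2+1 (5 of its 10 elements, about 50% of primes); A_5 (5T4) additionally contains elements of type 3+1+1, 2+2+1 (35 of its 60 elements, about 58% of primes). None of the 14 primes tested shows any such pattern (for each of these groups the chance of that is below 10^-4), which rules them out. Hence G = C_5 (5T1), of order 5. The Galois group C_5 (5T1) has order 5, so the splitting field has degree 5 over Q.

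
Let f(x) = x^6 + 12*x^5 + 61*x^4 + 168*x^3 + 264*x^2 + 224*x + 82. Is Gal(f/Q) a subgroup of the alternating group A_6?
The polynomial is irreducible of degree 6 over Q. Its discriminant is -1722368, which is not a perfect square. A Galois group lies in the alternating group exactly when the discriminant is a square in Q, so the Galois group (S_4 x C_2) is not contained in A_6.

No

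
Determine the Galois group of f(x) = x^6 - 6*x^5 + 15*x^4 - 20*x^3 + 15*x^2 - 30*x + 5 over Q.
A_6

The polynomial f is an irreducible sextic over Q, so G = Gal(f/Q) is one of the 16 transitive subgroups 6T1, ..., 6T16 of S_6. The discriminant of f is 746496000000 = 864000^2, a perfect square, so G is contained in A_6. The transitive groups of degree 6 contained in A_6 are: A_4 (6T4, order 12), S_4 (6T7, order 24), (C_3 x C_3) : C_4 (6T10, order 36), PSL(2,5) (6T12, order 60), A_6 (6T15, order 360). By Dedekind's theorem, for a prime p not dividing disc(f) the degrees of the irreducible factors of f mod p form the cycle type of an element of G. Factoring f modulo the 6 such primes p <= 23 (skipping 2, 3, 5, which divide the discriminant), each new pattern first appears at: mod 7: f = (x + 3)(x^5 + 5x^4 + x^2 + 5x + 4), pattern 5+1; mod 23: f = (x + 1)(x + 10)(x + 15)(x^3 + 14x^2 + 5x + 10), pattern 3+1+1+1. No other pattern occurs in this range, so the set of observed cycle types is {5+1, 3+1+1+1}. Among the candidates above, the only group containing elements of all these cycle types is A_6 (6T15) — each of A_4 (6T4), S_4 (6T7), (C_3 x C_3) : C_4 (6T10), PSL(2,5) (6T12) lacks at least one of them. Hence G = A_6 (6T15), of order 360.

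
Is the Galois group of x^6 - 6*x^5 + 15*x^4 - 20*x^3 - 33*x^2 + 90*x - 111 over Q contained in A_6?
The polynomial is irreducible of degree 6 over Q. Its discriminant is 450868486864896 = 21233664^2, a perfect square. A Galois group lies in the alternating group exactly when the discriminant is a square in Q, so the Galois group (A_4) is contained in A_6.

Yes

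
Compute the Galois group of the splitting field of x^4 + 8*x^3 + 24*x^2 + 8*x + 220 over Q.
A_4

The polynomial is an irreducible quartic over Q and its discriminant is 4087812096 = 63936^2, a perfect square, so the Galois group is contained in A_4. The resolvent cubic y^3 - 24*y^2 - 816*y + 6976 is irreducible over Q. An irreducible resolvent with square discriminant gives A_4.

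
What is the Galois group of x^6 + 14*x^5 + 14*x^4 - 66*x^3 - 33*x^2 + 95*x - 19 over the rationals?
PSL(2,5) (also written A5(6))

The polynomial f is an irreducible sextic over Q, so G = Gal(f/Q) is one of the 16 transitive subgroups 6T1, ..., 6T16 of S_6. The discriminant of f is 1770264843169 = 1330513^2, a perfect square, so G is contained in A_6. The transitive groups of degree 6 contained in A_6 are: A_4 (6T4, order 12), S_4 (6T7, order 24), (C_3 x C_3) : C_4 (6T10, order 36), PSL(2,5) (6T12, order 60), A_6 (6T15, order 360). By Dedekind's theorem, for a prime p not dividing disc(f) the degrees of the irreducible factors of f mod p form the cycle type of an element of G. Factoring f modulo the 21 such primes p <= 79 (skipping 19, which divides the discriminant), each new pattern first appears at: mod 2: f = (x + 1)(x^5 + x^4 + x^3 + x^2 + 1), pattern 5+1; mod 7: f = (x^3 + 2x^2 + 1)(x^3 + 5x^2 + 4x + 2), pattern 3+3; mod 61: f = (x + 5)(x + 50)(x^2 + 8x + 51)(x^2 + 12x + 42), pattern 2+2+1+1. No other pattern occurs in this range, so the set of observed cycle types is {5+1, 3+3, 2+2+1+1}. The candidates containing elements of all these cycle types are PSL(2,5) (6T12) of order 60, A_6 (6T15) of order 360; the others are excluded. The observed types are precisely the cycle types that occur in PSL(2,5) (6T12) (apart from the identity). Each of the other remaining candidates has further cycle types, and by the Chebotarev density theorem the matching factorization patterns would occur for a proportion of primes equal to their share of the group: A_6 (6T15) additionally contains elements of type 4+2, 3+1+1+1 (130 of its 360 elements, about 36% of primes). None of the 21 primes tested shows any such pattern (for each of these groups the chance of that is below 10^-4), which rules them out. Hence G = PSL(2,5) (6T12), of order 60.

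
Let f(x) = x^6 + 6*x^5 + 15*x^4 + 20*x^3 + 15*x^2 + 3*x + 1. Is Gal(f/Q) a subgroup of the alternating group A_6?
No

The polynomial is irreducible of degree 6 over Q. Its discriminant is -9059283, which is not a perfect square. A Galois group lies in the alternating group exactly when the discriminant is a square in Q, so the Galois group ((S_3 x S_3) : C_2) is not contained in A_6.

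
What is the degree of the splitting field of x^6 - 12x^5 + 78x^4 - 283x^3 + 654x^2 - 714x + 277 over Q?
The degree of the splitting field over Q equals the order of the Galois group, so first determine the group. The polynomial f is an irreducible sextic over Q, so G = Gal(f/Q) is one of the 16 transitive subgroups 6T1, ..., 6T16 of S_6. The discriminant of f is -401254544639403, which is not a perfect square, so G is not contained in A_6. The transitive groups of degree 6 not contained in A_6 are: C_6 (6T1, order 6), S_3 (6T2, order 6), D_6 (6T3, order 12), C_3 x S_3 (6T5, order 18), A_4 x C_2 (6T6, order 24), S_4 (6T8, order 24), S_3 x S_3 (6T9, order 36), S_4 x C_2 (6T11, order 48), (S_3 x S_3) : C_2 (6T13, order 72), PGL(2,5) (6T14, order 120), S_6 (6T16, order 720). By Dedekind's theorem, for a prime p not dividing disc(f) the degrees of the irreducible factors of f mod p form the cycle type of an element of G. Factoring f modulo the 33 such primes p <= 151 (skipping 3, 7, 13, which divide the discriminant), each new pattern first appears at: mod 2: f = (x^6 + x^3 + 1), pattern 6; mod 17: f = (x^2 + 3x + 4)(x^2 + 7x + 5)(x^2 + 12x + 13), pattern 2+2+2; mod 19: f = (x^3 + 13x^2 + 9x + 8)(x^3 + 13x^2 + 14x + 18), pattern 3+3; mod 31: f = (x + 10)(x + 20)(x + 26)(x^3 + 25x^2 + 23x + 8), pattern 3+1+1+1; mod 73: f = (x + 22)(x + 26)(x + 48)(x + 54)(x + 60)(x + 70), pattern 1+1+1+1+1+1. No other pattern occurs in this range, so the set of observed cycle types is {6, 2+2+2, 3+3, 3+1+1+1, 1+1+1+1+1+1}. The candidates containing elements of all these cycle types are C_3 x S_3 (6T5) of order 18, S_3 x S_3 (6T9) of order 36, (S_3 x S_3) : C_2 (6T13) of order 72, S_6 (6T16) of order 720; the others are excluded. The observed types are precisely the cycle types that occur in C_3 x S_3 (6T5). Each of the other remaining candidates has further cycle types, and by the Chebotarev density theorem the matching factorization patterns would occur for a proportion of primes equal to their share of the group: S_3 x S_3 (6T9) additionally contains elements of type 2+2+1+1 (9 of its 36 elements, about 25% of primes); (S_3 x S_3) : C_2 (6T13) additionally contains elements of type 4+2, 3+2+1, 2+2+1+1, 2+1+1+1+1 (45 of its 72 elements, about 62% of primes); S_6 (6T16) additionally contains elements of type 5+1, 4+2, 4+1+1, 3+2+1, 2+2+1+1, 2+1+1+1+1 (504 of its 720 elements, about 70% of primes). None of the 33 primes tested shows any such pattern (for each of these groups the chance of that is below 10^-4), which rules them out. Hence G = C_3 x S_3 (6T5), of order 18. The Galois group C_3 x S_3 (6T5) has order 18, so the splitting field has degree 18 over Q.

18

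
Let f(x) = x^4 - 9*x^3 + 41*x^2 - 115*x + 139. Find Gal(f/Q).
S_4 (order 24)

The polynomial is an irreducible quartic over Q and its discriminant is 505861, which is not a perfect square, so the Galois group is not contained in A_4. The resolvent cubic y^3 - 41*y^2 + 479*y - 1688 is irreducible over Q. An irreducible resolvent with non-square discriminant gives S_4.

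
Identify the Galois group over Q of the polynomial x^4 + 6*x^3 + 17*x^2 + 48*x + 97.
V_4 (order 4)

The polynomial is an irreducible quartic over Q and its discriminant is 29811600 = 5460^2, a perfect square, so the Galois group is contained in A_4. The resolvent cubic y^3 - 17*y^2 - 100*y + 800 splits completely over Q, which gives the Klein four-group V_4.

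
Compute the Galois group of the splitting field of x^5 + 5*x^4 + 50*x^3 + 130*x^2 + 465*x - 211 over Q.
A_5

The polynomial f is an irreducible quintic over Q, so G = Gal(f/Q) is a transitive subgroup of S_5: one of C_5 (5T1, order 5), D_5 (5T2, order 10), F_20 (5T3, order 20), A_5 (5T4, order 60) or S_5 (5T5, order 120). The discriminant of f is 673506304000000 = 25952000^2, a perfect square, so G is contained in A_5. The transitive groups of degree 5 contained in A_5 are: C_5 (5T1, order 5), D_5 (5T2, order 10), A_5 (5T4, order 60). By Dedekind's theorem, for a prime p not dividing disc(f) the degrees of the irreducible factors of f mod p form the cycle type of an element of G. Factoring f modulo the 2 such primes p <= 7 (skipping 2, 5, which divide the discriminant), each new pattern first appears at: mod 3: f = (x^5 + 2x^4 + 2x^3 + x^2 + 2), pattern 5; mod 7: f = (x + 2)(x + 3)(x^3 + 2x + 1), pattern 3+1+1. No other pattern occurs in this range, so the set of observed cycle types is {5, 3+1+1}. Among the candidates above, the only group containing elements of all these cycle types is A_5 (5T4) — each of C_5 (5T1), D_5 (5T2) lacks at least one of them. Hence G = A_5 (5T4), of order 60.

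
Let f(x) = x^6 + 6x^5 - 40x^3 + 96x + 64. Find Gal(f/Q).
The polynomial f is an irreducible sextic over Q, so G = Gal(f/Q) is one of the 16 transitive subgroups 6T1, ..., 6T16 of S_6. The discriminant of f is -37572373905408, which is not a perfect square, so G is not contained in A_6. The transitive groups of degree 6 not contained in A_6 are: C_6 (6T1, order 6), S_3 (6T2, order 6), D_6 (6T3, order 12), C_3 x S_3 (6T5, order 18), A_4 x C_2 (6T6, order 24), S_4 (6T8, order 24), S_3 x S_3 (6T9, order 36), S_4 x C_2 (6T11, order 48), (S_3 x S_3) : C_2 (6T13, order 72), PGL(2,5) (6T14, order 120), S_6 (6T16, order 720). By Dedekind's theorem, for a prime p not dividing disc(f) the degrees of the irreducible factors of f mod p form the cycle type of an element of G. Factoring f modulo the 23 such primes p <= 97 (skipping 2, 3, which divide the discriminant), each new pattern first appears at: mod 5: f = (x^2 + x + 2)(x^2 + 2x + 3)(x^2 + 3x + 4), pattern 2+2+2; mod 7: f = (x^3 + x^2 + 4x + 6)(x^3 + 5x^2 + 5x + 6), pattern 3+3; mod 31: f = (x + 8)(x + 13)(x + 16)(x + 17)(x + 20)(x + 25), pattern 1+1+1+1+1+1. No other pattern occurs in this range, so the set of observed cycle types is {2+2+2, 3+3, 1+1+1+1+1+1}. The candidates containing elements of all these cycle types are C_6 (6T1) of order 6, S_3 (6T2) of order 6, D_6 (6T3) of order 12, C_3 x S_3 (6T5) of order 18, A_4 x C_2 (6T6) of order 24, S_4 (6T8) of order 24, S_3 x S_3 (6T9) of order 36, S_4 x C_2 (6T11) of order 48, (S_3 x S_3) : C_2 (6T13) of order 72, PGL(2,5) (6T14) of order 120, S_6 (6T16) of order 720; the others are excluded. The observed types are precisely the cycle types that occur in S_3 (6T2). Each of the other remaining candidates has further cycle types, and by the Chebotarev density theorem the matching factorization patterns would occur for a proportion of primes equal to their share of the group: C_6 (6T1) additionally contains elements of type 6 (2 of its 6 elements, about 33% of primes); D_6 (6T3) additionally contains elements of type 6, 2+2+1+1 (5 of its 12 elements, about 42% of primes); C_3 x S_3 (6T5) additionally contains elements of type 6, 3+1+1+1 (10 of its 18 elements, about 56% of primes); A_4 x C_2 (6T6) additionally contains elements of type 6, 2+2+1+1, 2+1+1+1+1 (14 of its 24 elements, about 58% of primes); S_4 (6T8) additionally contains elements of type 4+1+1, 2+2+1+1 (9 of its 24 elements, about 38% of primes); S_3 x S_3 (6T9) additionally contains elements of type 6, 3+1+1+1, 2+2+1+1 (25 of its 36 elements, about 69% of primes); S_4 x C_2 (6T11) additionally contains elements of type 6, 4+2, 4+1+1, 2+2+1+1, 2+1+1+1+1 (32 of its 48 elements, about 67% of primes); (S_3 x S_3) : C_2 (6T13) additionally contains elements of type 6, 4+2, 3+2+1, 3+1+1+1, 2+2+1+1, 2+1+1+1+1 (61 of its 72 elements, about 85% of primes); PGL(2,5) (6T14) additionally contains elements of type 6, 5+1, 4+1+1, 2+2+1+1 (89 of its 120 elements, about 74% of primes); S_6 (6T16) additionally contains elements of type 6, 5+1, 4+2, 4+1+1, 3+2+1, 3+1+1+1, 2+2+1+1, 2+1+1+1+1 (664 of its 720 elements, about 92% of primes). None of the 23 primes tested shows any such pattern (for each of these groups the chance of that is below 10^-4), which rules them out. Hence G = S_3 (6T2), of order 6.

S_3 (also written S3)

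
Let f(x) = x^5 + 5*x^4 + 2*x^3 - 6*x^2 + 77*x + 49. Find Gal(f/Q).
S_5 (order 120)

The polynomial f is an irreducible quintic over Q, so G = Gal(f/Q) is a transitive subgroup of S_5: one of C_5 (5T1, order 5), D_5 (5T2, order 10), F_20 (5T3, order 20), A_5 (5T4, order 60) or S_5 (5T5, order 120). The discriminant of f is 589639450624, which is not a perfect square, so G is not contained in A_5. The transitive groups of degree 5 not contained in A_5 are: F_20 (5T3, order 20), S_5 (5T5, order 120). By Dedekind's theorem, for a prime p not dividing disc(f) the degrees of the irreducible factors of f mod p form the cycle type of an element of G. Factoring f modulo the 5 such primes p <= 17 (skipping 2, 7, which divide the discriminant), each new pattern first appears at: mod 3: f = (x^5 + 2x^4 + 2x^3 + 2x + 1), pattern 5; mod 17: f = (x + 8)(x + 9)(x^3 + 5x^2 + 15x + 8), pattern 3+1+1. No other pattern occurs in this range, so the set of observed cycle types is {5, 3+1+1}. Among the candidates above, the only group containing elements of all these cycle types is S_5 (5T5) — F_20 (5T3) lacks at least one of them. Hence G = S_5 (5T5), of order 120.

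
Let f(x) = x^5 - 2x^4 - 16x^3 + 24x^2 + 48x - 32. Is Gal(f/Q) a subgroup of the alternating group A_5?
Yes

The polynomial is irreducible of degree 5 over Q. Its discriminant is 15352201216 = 123904^2, a perfect square. A Galois group lies in the alternating group exactly when the discriminant is a square in Q, so the Galois group (C_5) is contained in A_5.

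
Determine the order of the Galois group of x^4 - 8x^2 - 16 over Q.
8

The degree of the splitting field over Q equals the order of the Galois group, so first determine the group. The polynomial is an irreducible quartic over Q and its discriminant is -4194304, which is not a perfect square, so the Galois group is not contained in A_4. The resolvent cubic y^3 + 8*y^2 + 64*y + 512 has exactly one rational root, so the Galois group is C_4 or D_4. The quartic remains irreducible over Q(sqrt(disc)), so the group is D_4. The Galois group D_4 (4T3) has order 8, so the splitting field has degree 8 over Q.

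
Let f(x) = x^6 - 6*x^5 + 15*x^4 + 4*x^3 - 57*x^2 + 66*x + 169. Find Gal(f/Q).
C_3 x S_3 (also written G18)

The polynomial f is an irreducible sextic over Q, so G = Gal(f/Q) is one of the 16 transitive subgroups 6T1, ..., 6T16 of S_6. The discriminant of f is -190210142896128, which is not a perfect square, so G is not contained in A_6. The transitive groups of degree 6 not contained in A_6 are: C_6 (6T1, order 6), S_3 (6T2, order 6), D_6 (6T3, order 12), C_3 x S_3 (6T5, order 18), A_4 x C_2 (6T6, order 24), S_4 (6T8, order 24), S_3 x S_3 (6T9, order 36), S_4 x C_2 (6T11, order 48), (S_3 x S_3) : C_2 (6T13, order 72), PGL(2,5) (6T14, order 120), S_6 (6T16, order 720). By Dedekind's theorem, for a prime p not dividing disc(f) the degrees of the irreducible factors of f mod p form the cycle type of an element of G. Factoring f modulo the 33 such primes p <= 149 (skipping 2, 3, which divide the discriminant), each new pattern first appears at: mod 5: f = (x^6 + 4x^5 + 4x^3 + 3x^2 + x + 4), pattern 6; mod 7: f = (x + 2)(x + 4)(x + 5)(x^3 + 4x^2 + 3x + 3), pattern 3+1+1+1; mod 17: f = (x^2 + 7x + 3)(x^2 + 8x + 2)(x^2 + 13x + 14), pattern 2+2+2; mod 19: f = (x^3 + 16x^2 + 3x + 8)(x^3 + 16x^2 + 3x + 14), pattern 3+3; mod 73: f = (x + 10)(x + 12)(x + 14)(x + 28)(x + 30)(x + 46), pattern 1+1+1+1+1+1. No other pattern occurs in this range, so the set of observed cycle types is {6, 3+1+1+1, 2+2+2, 3+3, 1+1+1+1+1+1}. The candidates containing elements of all these cycle types are C_3 x S_3 (6T5) of order 18, S_3 x S_3 (6T9) of order 36, (S_3 x S_3) : C_2 (6T13) of order 72, S_6 (6T16) of order 720; the others are excluded. The observed types are precisely the cycle types that occur in C_3 x S_3 (6T5). Each of the other remaining candidates has further cycle types, and by the Chebotarev density theorem the matching factorization patterns would occur for a proportion of primes equal to their share of the group: S_3 x S_3 (6T9) additionally contains elements of type 2+2+1+1 (9 of its 36 elements, about 25% of primes); (S_3 x S_3) : C_2 (6T13) additionally contains elements of type 4+2, 3+2+1, 2+2+1+1, 2+1+1+1+1 (45 of its 72 elements, about 62% of primes); S_6 (6T16) additionally contains elements of type 5+1, 4+2, 4+1+1, 3+2+1, 2+2+1+1, 2+1+1+1+1 (504 of its 720 elements, about 70% of primes). None of the 33 primes tested shows any such pattern (for each of these groups the chance of that is below 10^-4), which rules them out. Hence G = C_3 x S_3 (6T5), of order 18.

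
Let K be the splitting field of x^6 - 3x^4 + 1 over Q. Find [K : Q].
24

The degree of the splitting field over Q equals the order of the Galois group, so first determine the group. The polynomial f is an irreducible sextic over Q, so G = Gal(f/Q) is one of the 16 transitive subgroups 6T1, ..., 6T16 of S_6. The discriminant of f is -419904, which is not a perfect square, so G is not contained in A_6. The transitive groups of degree 6 not contained in A_6 are: C_6 (6T1, order 6), S_3 (6T2, order 6), D_6 (6T3, order 12), C_3 x S_3 (6T5, order 18), A_4 x C_2 (6T6, order 24), S_4 (6T8, order 24), S_3 x S_3 (6T9, order 36), S_4 x C_2 (6T11, order 48), (S_3 x S_3) : C_2 (6T13, order 72), PGL(2,5) (6T14, order 120), S_6 (6T16, order 720). By Dedekind's theorem, for a prime p not dividing disc(f) the degrees of the irreducible factors of f mod p form the cycle type of an element of G. Factoring f modulo the 33 such primes p <= 149 (skipping 2, 3, which divide the discriminant), each new pattern first appears at: mod 5: f = (x^3 + x^2 + 4x + 3)(x^3 + 4x^2 + 4x + 2), pattern 3+3; mod 7: f = (x^6 + 4x^4 + 1), pattern 6; mod 17: f = (x + 2)(x + 15)(x^2 + 6)(x^2 + 12), pattern 2+2+1+1; mod 19: f = (x + 6)(x + 7)(x + 12)(x + 13)(x^2 + 6), pattern 2+1+1+1+1; mod 71: f = (x^2 + 40)(x^2 + 45)(x^2 + 54), pattern 2+2+2. No other pattern occurs in this range, so the set of observed cycle types is {3+3, 6, 2+2+1+1, 2+1+1+1+1, 2+2+2}. The candidates containing elements of all these cycle types are A_4 x C_2 (6T6) of order 24, S_4 x C_2 (6T11) of order 48, (S_3 x S_3) : C_2 (6T13) of order 72, S_6 (6T16) of order 720; the others are excluded. The observed types are precisely the cycle types that occur in A_4 x C_2 (6T6) (apart from the identity). Each of the other remaining candidates has further cycle types, and by the Chebotarev density theorem the matching factorization patterns would occur for a proportion of primes equal to their share of the group: S_4 x C_2 (6T11) additionally contains elements of type 4+2, 4+1+1 (12 of its 48 elements, about 25% of primes); (S_3 x S_3) : C_2 (6T13) additionally contains elements of type 4+2, 3+2+1, 3+1+1+1 (34 of its 72 elements, about 47% of primes); S_6 (6T16) additionally contains elements of type 5+1, 4+2, 4+1+1, 3+2+1, 3+1+1+1 (484 of its 720 elements, about 67% of primes). None of the 33 primes tested shows any such pattern (for each of these groups the chance of that is below 10^-4), which rules them out. Hence G = A_4 x C_2 (6T6), of order 24. The Galois group A_4 x C_2 (6T6) has order 24, so the splitting field has degree 24 over Q.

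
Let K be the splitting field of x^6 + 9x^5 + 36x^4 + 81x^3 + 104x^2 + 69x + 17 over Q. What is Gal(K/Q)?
The polynomial f is an irreducible sextic over Q, so G = Gal(f/Q) is one of the 16 transitive subgroups 6T1, ..., 6T16 of S_6. The discriminant of f is 810448, which is not a perfect square, so G is not contained in A_6. The transitive groups of degree 6 not contained in A_6 are: C_6 (6T1, order 6), S_3 (6T2, order 6), D_6 (6T3, order 12), C_3 x S_3 (6T5, order 18), A_4 x C_2 (6T6, order 24), S_4 (6T8, order 24), S_3 x S_3 (6T9, order 36), S_4 x C_2 (6T11, order 48), (S_3 x S_3) : C_2 (6T13, order 72), PGL(2,5) (6T14, order 120), S_6 (6T16, order 720). By Dedekind's theorem, for a prime p not dividing disc(f) the degrees of the irreducible factors of f mod p form the cycle type of an element of G. Factoring f modulo the 22 such primes p <= 89 (skipping 2, 37, which divide the discriminant), each new pattern first appears at: mod 3: f = (x^3 + x^2 + 2x + 1)(x^3 + 2x^2 + 2x + 2), pattern 3+3; mod 5: f = (x^2 + 2x + 4)(x^2 + 3x + 4)(x^2 + 4x + 2), pattern 2+2+2; mod 17: f = (x)(x + 3)(x^4 + 6x^3 + x^2 + 10x + 6), pattern 4+1+1; mod 67: f = (x + 6)(x + 64)(x^2 + 3x + 42)(x^2 + 3x + 52), pattern 2+2+1+1. No other pattern occurs in this range, so the set of observed cycle types is {3+3, 2+2+2, 4+1+1, 2+2+1+1}. The candidates containing elements of all these cycle types are S_4 (6T8) of order 24, S_4 x C_2 (6T11) of order 48, PGL(2,5) (6T14) of order 120, S_6 (6T16) of order 720; the others are excluded. The observed types are precisely the cycle types that occur in S_4 (6T8) (apart from the identity). Each of the other remaining candidates has further cycle types, and by the Chebotarev density theorem the matching factorization patterns would occur for a proportion of primes equal to their share of the group: S_4 x C_2 (6T11) additionally contains elements of type 6, 4+2, 2+1+1+1+1 (17 of its 48 elements, about 35% of primes); PGL(2,5) (6T14) additionally contains elements of type 6, 5+1 (44 of its 120 elements, about 37% of primes); S_6 (6T16) additionally contains elements of type 6, 5+1, 4+2, 3+2+1, 3+1+1+1, 2+1+1+1+1 (529 of its 720 elements, about 73% of primes). None of the 22 primes tested shows any such pattern (for each of these groups the chance of that is below 10^-4), which rules them out. Hence G = S_4 (6T8), of order 24.

S_4 (order 24)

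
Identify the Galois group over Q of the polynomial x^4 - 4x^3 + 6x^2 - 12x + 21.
The polynomial is an irreducible quartic over Q and its discriminant is 331776 = 576^2, a perfect square, so the Galois group is contained in A_4. The resolvent cubic y^3 - 6*y^2 - 36*y + 24 is irreducible over Q. An irreducible resolvent with square discriminant gives A_4.

A_4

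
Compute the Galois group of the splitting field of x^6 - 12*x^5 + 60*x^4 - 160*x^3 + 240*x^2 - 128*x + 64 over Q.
6T16: S_6

The polynomial f is an irreducible sextic over Q, so G = Gal(f/Q) is one of the 16 transitive subgroups 6T1, ..., 6T16 of S_6. The discriminant of f is -1388339588497408, which is not a perfect square, so G is not contained in A_6. The transitive groups of degree 6 not contained in A_6 are: C_6 (6T1, order 6), S_3 (6T2, order 6), D_6 (6T3, order 12), C_3 x S_3 (6T5, order 18), A_4 x C_2 (6T6, order 24), S_4 (6T8, order 24), S_3 x S_3 (6T9, order 36), S_4 x C_2 (6T11, order 48), (S_3 x S_3) : C_2 (6T13, order 72), PGL(2,5) (6T14, order 120), S_6 (6T16, order 720). By Dedekind's theorem, for a prime p not dividing disc(f) the degrees of the irreducible factors of f mod p form the cycle type of an element of G. Factoring f modulo the 3 such primes p <= 7 (skipping 2, which divides the discriminant), each new pattern first appears at: mod 3: f = (x^6 + 2x^3 + x + 1), pattern 6; mod 5: f = (x + 1)(x + 4)(x^4 + 3x^3 + x^2 + 3x + 1), pattern 4+1+1; mod 7: f = (x + 1)(x^2 + 4x + 1)(x^3 + 4x^2 + 1), pattern 3+2+1. No other pattern occurs in this range, so the set of observed cycle types is {6, 4+1+1, 3+2+1}. Among the candidates above, the only group containing elements of all these cycle types is S_6 (6T16); every other candidate lacks at least one of them. Hence G = S_6 (6T16), of order 720.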